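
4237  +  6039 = 10276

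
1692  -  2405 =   -  713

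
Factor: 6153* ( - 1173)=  - 3^2* 7^1 * 17^1* 23^1 * 293^1  =  - 7217469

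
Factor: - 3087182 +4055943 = 968761^1 = 968761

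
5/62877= 5/62877 = 0.00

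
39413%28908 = 10505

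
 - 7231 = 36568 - 43799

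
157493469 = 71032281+86461188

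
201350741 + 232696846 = 434047587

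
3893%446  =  325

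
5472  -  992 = 4480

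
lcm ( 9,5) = 45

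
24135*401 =9678135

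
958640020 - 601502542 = 357137478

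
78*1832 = 142896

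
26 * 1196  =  31096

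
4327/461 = 9 + 178/461=9.39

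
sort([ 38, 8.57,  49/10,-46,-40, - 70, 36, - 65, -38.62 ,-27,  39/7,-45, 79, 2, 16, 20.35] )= [ - 70, - 65, - 46,-45,-40,-38.62, - 27, 2,49/10, 39/7, 8.57,  16, 20.35,36, 38, 79] 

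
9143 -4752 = 4391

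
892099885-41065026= 851034859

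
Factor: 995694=2^1*3^1*  7^1*151^1*157^1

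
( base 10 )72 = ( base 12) 60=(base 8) 110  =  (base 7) 132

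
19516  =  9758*2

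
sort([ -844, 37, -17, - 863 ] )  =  [  -  863, - 844, - 17,37 ] 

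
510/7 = 72 + 6/7=   72.86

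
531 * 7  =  3717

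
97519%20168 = 16847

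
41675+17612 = 59287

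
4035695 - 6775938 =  - 2740243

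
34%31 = 3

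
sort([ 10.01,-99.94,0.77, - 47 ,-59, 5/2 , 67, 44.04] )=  [ - 99.94,-59,  -  47,0.77, 5/2 , 10.01,44.04 , 67 ] 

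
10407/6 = 3469/2 = 1734.50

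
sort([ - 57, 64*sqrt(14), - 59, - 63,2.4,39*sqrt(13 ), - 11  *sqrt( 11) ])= [ - 63 ,- 59, - 57,  -  11*sqrt(11),  2.4,39*sqrt( 13), 64*sqrt( 14) ] 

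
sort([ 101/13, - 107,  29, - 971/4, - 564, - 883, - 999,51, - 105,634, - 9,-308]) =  [ - 999, - 883, - 564, - 308, - 971/4, - 107, - 105, - 9,101/13,29, 51, 634] 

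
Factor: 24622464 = 2^7*3^1*37^1* 1733^1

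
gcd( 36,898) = 2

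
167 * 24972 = 4170324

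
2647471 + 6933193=9580664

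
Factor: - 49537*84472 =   -  2^3*10559^1*49537^1 = - 4184489464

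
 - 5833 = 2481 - 8314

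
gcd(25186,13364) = 514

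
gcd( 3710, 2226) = 742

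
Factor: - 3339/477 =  - 7 = -7^1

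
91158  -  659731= - 568573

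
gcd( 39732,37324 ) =1204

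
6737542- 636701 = 6100841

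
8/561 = 8/561 =0.01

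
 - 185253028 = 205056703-390309731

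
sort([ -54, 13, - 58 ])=[ - 58, - 54, 13]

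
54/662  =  27/331 =0.08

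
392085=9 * 43565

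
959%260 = 179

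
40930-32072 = 8858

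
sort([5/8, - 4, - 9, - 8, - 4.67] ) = [ - 9, - 8, - 4.67 , - 4, 5/8]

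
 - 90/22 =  - 45/11 = - 4.09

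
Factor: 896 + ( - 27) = 11^1 * 79^1 = 869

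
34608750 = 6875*5034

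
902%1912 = 902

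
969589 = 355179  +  614410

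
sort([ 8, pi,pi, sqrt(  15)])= [pi,pi,sqrt(15 ), 8 ] 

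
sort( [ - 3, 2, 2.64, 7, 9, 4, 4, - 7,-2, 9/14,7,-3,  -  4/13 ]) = [ - 7, - 3 , - 3, -2,-4/13, 9/14,  2, 2.64, 4, 4, 7, 7 , 9 ] 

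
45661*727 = 33195547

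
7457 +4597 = 12054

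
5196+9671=14867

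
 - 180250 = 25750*( - 7)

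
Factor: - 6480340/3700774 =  - 3240170/1850387 = - 2^1 * 5^1*7^(  -  2)*11^( - 1 )  *  29^1*3433^ ( - 1)*11173^1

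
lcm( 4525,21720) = 108600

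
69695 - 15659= 54036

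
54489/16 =3405 + 9/16 =3405.56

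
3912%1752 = 408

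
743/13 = 743/13 = 57.15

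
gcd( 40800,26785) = 5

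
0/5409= 0=0.00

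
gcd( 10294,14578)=2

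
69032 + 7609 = 76641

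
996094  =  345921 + 650173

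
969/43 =22 + 23/43 = 22.53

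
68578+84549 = 153127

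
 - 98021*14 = - 1372294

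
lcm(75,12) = 300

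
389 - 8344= - 7955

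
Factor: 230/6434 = 5^1 * 23^1*3217^( - 1) = 115/3217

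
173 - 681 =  - 508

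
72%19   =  15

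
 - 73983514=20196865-94180379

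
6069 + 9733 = 15802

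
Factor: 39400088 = 2^3*7^1  *13^1*54121^1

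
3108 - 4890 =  - 1782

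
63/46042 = 63/46042=0.00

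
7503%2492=27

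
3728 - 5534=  - 1806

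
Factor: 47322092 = 2^2 * 61^1*193943^1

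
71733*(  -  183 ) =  - 13127139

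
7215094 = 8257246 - 1042152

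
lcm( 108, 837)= 3348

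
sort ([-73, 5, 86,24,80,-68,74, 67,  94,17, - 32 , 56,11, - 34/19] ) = [-73, - 68, - 32 ,  -  34/19, 5, 11,17, 24,56 , 67,74,80, 86, 94 ] 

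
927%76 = 15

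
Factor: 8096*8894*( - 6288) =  - 452772621312 = - 2^10*3^1*11^1*23^1*131^1 *4447^1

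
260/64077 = 20/4929  =  0.00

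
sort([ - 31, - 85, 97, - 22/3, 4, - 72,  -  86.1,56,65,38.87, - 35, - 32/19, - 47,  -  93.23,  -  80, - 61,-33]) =[  -  93.23 , -86.1, - 85,  -  80, - 72, - 61, - 47,-35,  -  33, - 31, - 22/3,  -  32/19,4,38.87 , 56 , 65,  97 ] 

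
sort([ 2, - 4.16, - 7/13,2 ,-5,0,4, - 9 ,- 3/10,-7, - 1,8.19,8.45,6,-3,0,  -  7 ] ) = [  -  9, - 7 ,-7 ,  -  5, - 4.16 ,  -  3, - 1,- 7/13, - 3/10, 0,0,  2,  2,4,6,8.19,  8.45 ] 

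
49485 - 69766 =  -20281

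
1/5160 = 1/5160 = 0.00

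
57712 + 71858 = 129570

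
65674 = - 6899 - - 72573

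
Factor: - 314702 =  - 2^1 * 157351^1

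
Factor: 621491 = 13^1*47807^1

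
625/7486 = 625/7486=0.08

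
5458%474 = 244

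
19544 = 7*2792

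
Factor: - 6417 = -3^2*23^1*31^1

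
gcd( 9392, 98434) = 2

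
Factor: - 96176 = - 2^4*6011^1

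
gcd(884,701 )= 1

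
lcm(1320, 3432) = 17160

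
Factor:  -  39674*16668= - 661286232 = - 2^3*3^2*83^1 *239^1*463^1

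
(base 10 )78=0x4E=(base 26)30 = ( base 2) 1001110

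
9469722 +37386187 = 46855909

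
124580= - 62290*( - 2)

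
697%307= 83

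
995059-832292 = 162767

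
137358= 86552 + 50806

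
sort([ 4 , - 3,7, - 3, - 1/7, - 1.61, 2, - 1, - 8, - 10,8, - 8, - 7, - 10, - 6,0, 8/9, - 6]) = [ - 10 , -10,-8 , - 8, -7, - 6, - 6,-3 , - 3,  -  1.61,-1, - 1/7,0,8/9,2, 4 , 7, 8]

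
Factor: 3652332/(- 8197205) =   -  2^2*3^1*5^(- 1 )*19^1*83^1  *  193^1*857^ (-1)*1913^(-1 ) 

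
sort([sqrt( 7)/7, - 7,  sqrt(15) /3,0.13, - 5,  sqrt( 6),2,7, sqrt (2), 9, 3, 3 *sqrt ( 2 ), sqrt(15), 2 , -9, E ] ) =[ - 9, - 7,-5,0.13, sqrt( 7) /7,sqrt( 15)/3,sqrt (2 ), 2,  2, sqrt( 6),E, 3,sqrt( 15 ), 3*sqrt (2 ), 7,9 ]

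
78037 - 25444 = 52593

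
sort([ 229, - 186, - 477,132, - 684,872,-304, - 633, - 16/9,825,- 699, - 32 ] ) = [-699, - 684 ,-633,-477, - 304, - 186,  -  32, -16/9,132,229, 825, 872]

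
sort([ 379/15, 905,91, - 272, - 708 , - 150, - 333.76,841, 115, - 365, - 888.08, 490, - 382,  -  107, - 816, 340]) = [ - 888.08, - 816, - 708,-382,-365, - 333.76, - 272, - 150 , - 107, 379/15, 91, 115, 340, 490, 841, 905]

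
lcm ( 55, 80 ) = 880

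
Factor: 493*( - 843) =  -  3^1  *  17^1*29^1*281^1  =  -  415599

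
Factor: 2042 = 2^1 * 1021^1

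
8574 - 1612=6962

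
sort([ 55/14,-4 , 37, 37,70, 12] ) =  [ - 4,55/14, 12, 37, 37, 70]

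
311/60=5 + 11/60 =5.18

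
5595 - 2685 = 2910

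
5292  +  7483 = 12775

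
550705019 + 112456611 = 663161630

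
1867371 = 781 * 2391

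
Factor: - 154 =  - 2^1*7^1*11^1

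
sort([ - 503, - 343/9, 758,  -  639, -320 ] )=[ - 639,- 503, - 320, - 343/9,758] 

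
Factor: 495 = 3^2 * 5^1*11^1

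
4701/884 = 4701/884 = 5.32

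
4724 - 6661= - 1937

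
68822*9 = 619398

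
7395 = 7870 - 475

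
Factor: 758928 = 2^4 * 3^1 * 97^1 * 163^1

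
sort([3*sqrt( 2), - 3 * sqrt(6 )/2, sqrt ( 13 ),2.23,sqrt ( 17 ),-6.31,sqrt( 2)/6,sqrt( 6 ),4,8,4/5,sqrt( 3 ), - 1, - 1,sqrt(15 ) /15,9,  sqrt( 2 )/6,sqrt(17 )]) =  [ - 6.31, - 3*sqrt ( 6)/2, - 1, - 1,sqrt(2 )/6,sqrt(2)/6,sqrt(15)/15,4/5,sqrt( 3 )  ,  2.23 , sqrt(6 ), sqrt (13), 4 , sqrt ( 17 ), sqrt(17 ), 3*sqrt(2), 8, 9] 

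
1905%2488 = 1905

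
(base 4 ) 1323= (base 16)7B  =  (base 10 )123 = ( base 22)5D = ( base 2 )1111011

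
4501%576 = 469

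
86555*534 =46220370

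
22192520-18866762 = 3325758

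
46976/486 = 23488/243 = 96.66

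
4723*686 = 3239978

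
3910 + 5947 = 9857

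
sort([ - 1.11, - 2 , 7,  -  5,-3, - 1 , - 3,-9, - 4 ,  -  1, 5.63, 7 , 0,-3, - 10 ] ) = [-10 ,  -  9, - 5 , - 4,  -  3,  -  3, - 3,- 2,-1.11 ,  -  1, -1,0 , 5.63,7,  7 ] 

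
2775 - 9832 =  - 7057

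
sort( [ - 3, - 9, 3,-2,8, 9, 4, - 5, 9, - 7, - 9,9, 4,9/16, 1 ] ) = [ - 9, - 9,  -  7, - 5,  -  3 , - 2, 9/16, 1,3, 4, 4, 8,9, 9,  9 ]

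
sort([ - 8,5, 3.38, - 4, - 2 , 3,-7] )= [ - 8,-7 , - 4, - 2, 3, 3.38, 5]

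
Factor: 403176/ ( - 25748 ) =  - 2^1* 3^1*41^( - 1) * 107^1=- 642/41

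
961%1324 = 961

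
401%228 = 173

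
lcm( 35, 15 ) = 105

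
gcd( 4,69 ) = 1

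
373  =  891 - 518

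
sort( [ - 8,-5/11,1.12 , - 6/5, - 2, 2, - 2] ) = [ - 8 , - 2, - 2, - 6/5, - 5/11,  1.12 , 2 ]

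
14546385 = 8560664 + 5985721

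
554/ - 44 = - 277/22 = - 12.59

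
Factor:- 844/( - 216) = 211/54 = 2^( - 1)* 3^(  -  3)*211^1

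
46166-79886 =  - 33720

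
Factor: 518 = 2^1*7^1*37^1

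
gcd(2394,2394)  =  2394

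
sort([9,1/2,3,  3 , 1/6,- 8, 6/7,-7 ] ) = [ - 8,-7, 1/6 , 1/2,6/7,3, 3,9 ] 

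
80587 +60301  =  140888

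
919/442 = 2+35/442 =2.08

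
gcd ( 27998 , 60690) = 2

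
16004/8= 2000 + 1/2 = 2000.50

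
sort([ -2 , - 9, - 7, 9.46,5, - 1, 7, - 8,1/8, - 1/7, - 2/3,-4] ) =[ - 9, - 8, - 7, - 4, - 2, - 1, - 2/3, - 1/7, 1/8,5,7,  9.46]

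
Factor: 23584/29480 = 2^2*5^(-1)= 4/5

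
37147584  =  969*38336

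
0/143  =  0 = 0.00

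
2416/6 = 1208/3= 402.67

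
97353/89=1093+ 76/89 = 1093.85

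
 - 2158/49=-45 + 47/49 = - 44.04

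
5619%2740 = 139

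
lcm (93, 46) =4278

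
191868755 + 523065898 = 714934653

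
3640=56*65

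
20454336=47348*432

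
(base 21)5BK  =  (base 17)888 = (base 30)2LQ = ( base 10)2456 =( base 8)4630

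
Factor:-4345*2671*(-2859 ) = 3^1*5^1*11^1 *79^1*953^1*2671^1 = 33180110205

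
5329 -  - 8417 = 13746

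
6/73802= 3/36901 = 0.00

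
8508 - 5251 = 3257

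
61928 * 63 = 3901464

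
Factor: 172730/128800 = 751/560= 2^( - 4 ) * 5^(-1)*7^( - 1 )*751^1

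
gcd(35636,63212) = 4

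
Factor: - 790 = -2^1*5^1*79^1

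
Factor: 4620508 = 2^2*1155127^1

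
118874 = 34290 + 84584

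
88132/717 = 88132/717 = 122.92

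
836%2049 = 836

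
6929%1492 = 961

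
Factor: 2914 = 2^1* 31^1*47^1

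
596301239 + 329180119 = 925481358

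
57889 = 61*949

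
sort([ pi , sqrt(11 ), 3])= [ 3, pi, sqrt(11)]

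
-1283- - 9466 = 8183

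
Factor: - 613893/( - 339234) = 713/394 = 2^( - 1 )*23^1*31^1*197^( - 1)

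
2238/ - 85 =-2238/85 =- 26.33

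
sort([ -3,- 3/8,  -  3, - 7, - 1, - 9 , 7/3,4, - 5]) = [ - 9, - 7, - 5, - 3,  -  3,-1, - 3/8,7/3 , 4]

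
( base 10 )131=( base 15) 8B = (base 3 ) 11212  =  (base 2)10000011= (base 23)5G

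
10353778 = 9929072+424706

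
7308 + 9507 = 16815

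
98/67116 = 7/4794 = 0.00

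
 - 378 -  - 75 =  -303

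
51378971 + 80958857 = 132337828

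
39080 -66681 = -27601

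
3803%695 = 328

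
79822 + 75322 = 155144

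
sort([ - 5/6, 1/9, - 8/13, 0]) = [ - 5/6, - 8/13, 0, 1/9]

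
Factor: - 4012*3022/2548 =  - 3031066/637 = - 2^1 * 7^ ( - 2)*13^( - 1)*17^1*59^1  *  1511^1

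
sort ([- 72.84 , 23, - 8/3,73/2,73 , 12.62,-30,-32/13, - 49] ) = [  -  72.84, - 49, - 30,- 8/3, - 32/13,12.62,23, 73/2,73 ]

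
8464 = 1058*8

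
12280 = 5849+6431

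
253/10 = 253/10=25.30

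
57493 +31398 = 88891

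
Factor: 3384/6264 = 3^( - 1 )*29^(-1)*47^1 = 47/87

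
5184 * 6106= 31653504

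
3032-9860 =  - 6828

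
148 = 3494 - 3346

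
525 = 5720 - 5195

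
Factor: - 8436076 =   -  2^2*11^1 *19^1*10091^1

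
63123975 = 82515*765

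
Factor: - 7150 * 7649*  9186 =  - 2^2 * 3^1*5^2*11^1*13^1*1531^1 * 7649^1= - 502385555100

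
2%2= 0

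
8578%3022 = 2534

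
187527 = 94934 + 92593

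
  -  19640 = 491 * (-40 ) 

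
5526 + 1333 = 6859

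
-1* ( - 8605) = 8605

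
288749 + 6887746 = 7176495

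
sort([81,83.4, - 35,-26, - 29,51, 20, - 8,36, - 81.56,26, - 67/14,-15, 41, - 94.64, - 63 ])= [ - 94.64, - 81.56, - 63,-35, - 29, - 26, - 15, - 8, - 67/14,20, 26,  36  ,  41,  51,81 , 83.4]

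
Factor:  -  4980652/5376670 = -2^1 * 5^( - 1)*13^( - 1 )*59^ ( - 1 ) * 701^( - 1 )*1049^1*1187^1 =- 2490326/2688335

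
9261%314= 155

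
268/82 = 3 + 11/41 = 3.27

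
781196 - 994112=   -  212916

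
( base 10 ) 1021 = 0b1111111101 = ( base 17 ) 391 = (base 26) 1D7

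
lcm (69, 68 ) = 4692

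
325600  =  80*4070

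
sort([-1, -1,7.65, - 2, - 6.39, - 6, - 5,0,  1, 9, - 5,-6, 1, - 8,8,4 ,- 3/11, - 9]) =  [ - 9, - 8, - 6.39, - 6, -6, - 5, - 5 , - 2,-1 , - 1,-3/11,0,1,  1, 4,7.65, 8, 9 ] 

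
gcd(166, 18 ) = 2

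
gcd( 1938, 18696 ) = 114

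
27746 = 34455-6709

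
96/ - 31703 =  - 1+31607/31703 = - 0.00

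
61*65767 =4011787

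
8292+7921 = 16213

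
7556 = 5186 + 2370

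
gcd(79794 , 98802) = 198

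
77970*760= 59257200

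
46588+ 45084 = 91672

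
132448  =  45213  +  87235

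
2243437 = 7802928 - 5559491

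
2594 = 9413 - 6819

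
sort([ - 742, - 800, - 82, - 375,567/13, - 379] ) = [-800, - 742, - 379,-375, - 82 , 567/13 ] 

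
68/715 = 68/715 = 0.10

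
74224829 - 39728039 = 34496790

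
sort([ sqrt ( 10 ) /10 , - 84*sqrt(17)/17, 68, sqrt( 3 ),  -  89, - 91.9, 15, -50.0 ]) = [ - 91.9,-89 ,-50.0, - 84*sqrt( 17 ) /17, sqrt(10 ) /10 , sqrt(3),15, 68 ] 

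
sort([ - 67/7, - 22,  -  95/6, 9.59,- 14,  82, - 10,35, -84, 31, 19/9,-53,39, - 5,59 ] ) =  [  -  84,-53, - 22,  -  95/6, - 14, -10 ,  -  67/7, - 5,19/9 , 9.59, 31, 35,39,59,  82 ]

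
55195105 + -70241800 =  - 15046695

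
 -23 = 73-96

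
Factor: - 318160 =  - 2^4*5^1*41^1*97^1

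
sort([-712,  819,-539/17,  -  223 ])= [ - 712, -223,-539/17,819 ] 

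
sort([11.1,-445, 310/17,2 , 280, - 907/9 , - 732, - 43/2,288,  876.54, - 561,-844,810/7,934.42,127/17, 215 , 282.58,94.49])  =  [-844,-732, - 561,-445, - 907/9,  -  43/2,  2, 127/17,11.1,310/17,94.49,810/7  ,  215, 280,282.58,  288,876.54,934.42 ] 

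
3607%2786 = 821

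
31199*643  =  20060957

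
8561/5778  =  8561/5778 = 1.48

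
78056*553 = 43164968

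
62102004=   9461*6564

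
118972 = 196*607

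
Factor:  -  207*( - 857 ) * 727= 128969073 = 3^2*23^1*727^1*857^1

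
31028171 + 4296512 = 35324683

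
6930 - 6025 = 905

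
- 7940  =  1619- 9559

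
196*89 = 17444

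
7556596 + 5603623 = 13160219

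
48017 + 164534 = 212551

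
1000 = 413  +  587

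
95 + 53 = 148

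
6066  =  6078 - 12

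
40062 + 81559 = 121621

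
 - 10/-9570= 1/957 = 0.00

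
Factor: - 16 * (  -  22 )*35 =2^5*5^1*7^1*11^1 = 12320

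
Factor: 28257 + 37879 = 66136 =2^3*7^1*1181^1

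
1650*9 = 14850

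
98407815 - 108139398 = -9731583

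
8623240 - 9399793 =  -776553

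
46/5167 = 46/5167 = 0.01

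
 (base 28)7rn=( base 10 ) 6267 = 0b1100001111011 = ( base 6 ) 45003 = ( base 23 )bjb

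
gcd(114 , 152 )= 38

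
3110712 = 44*70698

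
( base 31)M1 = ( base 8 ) 1253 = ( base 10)683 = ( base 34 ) K3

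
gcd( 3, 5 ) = 1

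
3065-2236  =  829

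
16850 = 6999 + 9851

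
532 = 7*76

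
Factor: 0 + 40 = 40 = 2^3*5^1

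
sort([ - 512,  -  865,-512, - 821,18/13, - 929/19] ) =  [ - 865, - 821,  -  512, - 512, -929/19,18/13]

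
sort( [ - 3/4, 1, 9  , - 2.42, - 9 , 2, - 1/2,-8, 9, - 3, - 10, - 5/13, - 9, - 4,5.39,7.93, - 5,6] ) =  [ - 10, - 9 , - 9, - 8, - 5 , - 4,-3, -2.42 , - 3/4, - 1/2, - 5/13, 1,2, 5.39,6,7.93, 9,9 ]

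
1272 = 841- - 431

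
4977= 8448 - 3471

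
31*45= 1395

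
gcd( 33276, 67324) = 4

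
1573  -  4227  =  -2654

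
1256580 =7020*179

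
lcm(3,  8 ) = 24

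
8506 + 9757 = 18263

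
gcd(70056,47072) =8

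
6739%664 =99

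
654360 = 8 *81795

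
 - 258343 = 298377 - 556720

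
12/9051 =4/3017 = 0.00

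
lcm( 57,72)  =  1368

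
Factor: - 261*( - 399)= 104139 = 3^3 *7^1 * 19^1 * 29^1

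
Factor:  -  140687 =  - 269^1  *  523^1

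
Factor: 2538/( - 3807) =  - 2^1*3^(-1 ) = -2/3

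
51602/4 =25801/2 = 12900.50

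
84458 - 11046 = 73412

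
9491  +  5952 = 15443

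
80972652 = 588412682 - 507440030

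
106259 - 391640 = - 285381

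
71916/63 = 1141+11/21 = 1141.52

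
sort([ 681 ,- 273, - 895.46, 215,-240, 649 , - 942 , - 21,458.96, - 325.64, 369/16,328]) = [ - 942 , - 895.46, - 325.64,-273, - 240, - 21,369/16, 215, 328 , 458.96, 649,681]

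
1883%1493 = 390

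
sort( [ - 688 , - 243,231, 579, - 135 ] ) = [ - 688, - 243, - 135,231,579]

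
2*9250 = 18500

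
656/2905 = 656/2905 = 0.23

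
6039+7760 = 13799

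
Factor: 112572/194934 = 2^1*3^1*59^1 * 613^( - 1 ) =354/613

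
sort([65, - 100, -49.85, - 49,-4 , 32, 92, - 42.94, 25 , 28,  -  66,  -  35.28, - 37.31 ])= [ - 100,-66,  -  49.85, -49,-42.94  , - 37.31, - 35.28, - 4, 25  ,  28 , 32, 65,92]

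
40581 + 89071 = 129652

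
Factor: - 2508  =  -2^2 *3^1 * 11^1*19^1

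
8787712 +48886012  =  57673724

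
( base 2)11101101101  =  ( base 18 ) 5FB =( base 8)3555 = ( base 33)1ok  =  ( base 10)1901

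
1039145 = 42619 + 996526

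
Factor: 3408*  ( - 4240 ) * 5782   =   - 2^9 * 3^1*5^1*7^2 * 53^1 *59^1*71^1 = -83549437440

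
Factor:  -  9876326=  - 2^1*41^1*43^1*2801^1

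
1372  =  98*14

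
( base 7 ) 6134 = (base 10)2132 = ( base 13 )C80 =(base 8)4124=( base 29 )2FF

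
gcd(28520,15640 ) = 920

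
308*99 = 30492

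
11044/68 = 162 + 7/17 = 162.41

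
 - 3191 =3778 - 6969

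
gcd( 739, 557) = 1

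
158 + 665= 823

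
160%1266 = 160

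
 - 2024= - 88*23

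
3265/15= 217+2/3  =  217.67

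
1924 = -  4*( - 481) 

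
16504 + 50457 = 66961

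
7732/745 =10 + 282/745 = 10.38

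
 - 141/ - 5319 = 47/1773 = 0.03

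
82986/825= 27662/275  =  100.59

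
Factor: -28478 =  - 2^1*29^1 * 491^1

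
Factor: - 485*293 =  - 142105  =  - 5^1*97^1*293^1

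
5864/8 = 733 = 733.00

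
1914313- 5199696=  - 3285383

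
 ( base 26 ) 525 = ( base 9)4638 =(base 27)4j8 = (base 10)3437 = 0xD6D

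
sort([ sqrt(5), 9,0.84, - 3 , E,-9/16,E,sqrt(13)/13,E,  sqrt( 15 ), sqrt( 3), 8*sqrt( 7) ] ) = [ -3, - 9/16 , sqrt( 13)/13,0.84 , sqrt( 3),sqrt( 5),E  ,  E, E,sqrt(15),9, 8*sqrt( 7)] 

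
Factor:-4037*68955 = -3^1*5^1*11^1*367^1*4597^1 = - 278371335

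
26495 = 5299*5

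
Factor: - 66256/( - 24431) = 2^4*11^ (-1)*41^1*101^1 *2221^( - 1 )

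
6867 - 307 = 6560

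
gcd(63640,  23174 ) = 2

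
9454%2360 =14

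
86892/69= 28964/23 = 1259.30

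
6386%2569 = 1248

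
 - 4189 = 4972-9161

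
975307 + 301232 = 1276539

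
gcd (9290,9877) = 1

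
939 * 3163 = 2970057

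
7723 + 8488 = 16211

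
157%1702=157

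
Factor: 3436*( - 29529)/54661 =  - 2^2*3^2*17^1*47^( - 1)*193^1*859^1*1163^(-1)=- 101461644/54661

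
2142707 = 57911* 37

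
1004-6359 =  - 5355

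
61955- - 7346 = 69301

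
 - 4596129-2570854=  - 7166983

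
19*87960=1671240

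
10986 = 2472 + 8514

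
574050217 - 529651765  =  44398452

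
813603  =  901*903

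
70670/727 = 97 + 151/727=97.21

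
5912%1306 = 688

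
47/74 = 47/74= 0.64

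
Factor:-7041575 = - 5^2*281663^1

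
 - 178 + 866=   688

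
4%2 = 0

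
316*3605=1139180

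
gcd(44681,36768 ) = 1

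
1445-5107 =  - 3662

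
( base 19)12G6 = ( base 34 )6s3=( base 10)7891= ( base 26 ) bhd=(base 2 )1111011010011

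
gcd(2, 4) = 2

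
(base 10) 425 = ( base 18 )15B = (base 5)3200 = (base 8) 651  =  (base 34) ch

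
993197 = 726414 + 266783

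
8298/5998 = 4149/2999 = 1.38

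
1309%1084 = 225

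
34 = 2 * 17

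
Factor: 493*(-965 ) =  - 475745 = - 5^1*17^1*29^1 *193^1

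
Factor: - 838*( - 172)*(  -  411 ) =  - 59239896 = -  2^3*  3^1*43^1*137^1*419^1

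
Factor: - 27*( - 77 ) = 2079=3^3*7^1 * 11^1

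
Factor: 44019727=44019727^1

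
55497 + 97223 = 152720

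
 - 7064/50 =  - 3532/25 = - 141.28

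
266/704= 133/352= 0.38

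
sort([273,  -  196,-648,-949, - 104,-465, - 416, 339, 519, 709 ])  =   [ - 949, - 648, - 465, - 416, - 196,  -  104 , 273,  339,519, 709]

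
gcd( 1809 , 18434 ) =1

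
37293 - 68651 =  - 31358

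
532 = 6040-5508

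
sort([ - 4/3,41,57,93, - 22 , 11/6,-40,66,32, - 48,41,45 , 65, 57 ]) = [ - 48,-40, - 22, - 4/3,11/6,32, 41,41,45, 57,57,65,  66, 93]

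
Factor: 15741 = 3^3*11^1*53^1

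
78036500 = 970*80450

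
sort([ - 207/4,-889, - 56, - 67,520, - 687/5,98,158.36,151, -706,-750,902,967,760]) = [ - 889, - 750,-706,-687/5, - 67,  -  56, - 207/4,  98, 151,158.36,520, 760,902, 967] 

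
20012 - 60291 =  - 40279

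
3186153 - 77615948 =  - 74429795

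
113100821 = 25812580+87288241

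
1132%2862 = 1132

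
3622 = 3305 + 317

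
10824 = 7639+3185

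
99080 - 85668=13412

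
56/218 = 28/109 = 0.26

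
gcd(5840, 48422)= 2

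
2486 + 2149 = 4635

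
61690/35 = 1762 + 4/7=   1762.57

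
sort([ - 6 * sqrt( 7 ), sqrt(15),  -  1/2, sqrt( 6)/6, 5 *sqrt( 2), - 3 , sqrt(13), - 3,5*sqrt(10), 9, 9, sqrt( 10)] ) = [ - 6*sqrt(7 ), -3, - 3, - 1/2, sqrt ( 6)/6, sqrt(10 ),sqrt( 13) , sqrt( 15), 5*sqrt (2), 9,9,5 *sqrt( 10) ]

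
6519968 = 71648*91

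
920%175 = 45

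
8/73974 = 4/36987 = 0.00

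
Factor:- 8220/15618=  - 2^1*5^1*19^ ( - 1) = -10/19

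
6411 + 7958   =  14369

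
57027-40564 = 16463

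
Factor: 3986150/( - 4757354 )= - 284725/339811=- 5^2*7^1*1627^1*339811^( - 1)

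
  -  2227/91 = - 25 +48/91 = - 24.47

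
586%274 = 38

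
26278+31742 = 58020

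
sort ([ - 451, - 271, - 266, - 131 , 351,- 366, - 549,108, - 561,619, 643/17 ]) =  [ - 561, - 549, - 451,-366, - 271 , - 266, - 131,643/17,108, 351,  619] 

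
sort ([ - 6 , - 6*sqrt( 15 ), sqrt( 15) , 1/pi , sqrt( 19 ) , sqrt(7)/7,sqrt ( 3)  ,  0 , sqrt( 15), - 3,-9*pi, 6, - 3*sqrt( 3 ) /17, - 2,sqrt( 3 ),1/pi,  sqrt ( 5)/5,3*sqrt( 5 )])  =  [ - 9*pi,  -  6*sqrt (15 ) , - 6 , - 3,  -  2, - 3*sqrt( 3 ) /17 , 0, 1/pi, 1/pi,sqrt(7 )/7, sqrt(5)/5, sqrt( 3) , sqrt( 3 ), sqrt( 15 ),sqrt( 15), sqrt(19 ),  6,3*sqrt( 5 )]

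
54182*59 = 3196738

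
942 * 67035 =63146970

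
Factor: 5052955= 5^1*19^1*53189^1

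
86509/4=86509/4 = 21627.25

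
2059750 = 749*2750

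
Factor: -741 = - 3^1 * 13^1*19^1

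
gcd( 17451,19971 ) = 63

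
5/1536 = 5/1536 = 0.00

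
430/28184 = 215/14092 = 0.02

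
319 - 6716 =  - 6397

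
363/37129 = 363/37129  =  0.01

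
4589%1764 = 1061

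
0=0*468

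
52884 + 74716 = 127600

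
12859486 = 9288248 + 3571238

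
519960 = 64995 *8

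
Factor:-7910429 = - 47^2 * 3581^1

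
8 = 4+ 4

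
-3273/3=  - 1091 = - 1091.00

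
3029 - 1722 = 1307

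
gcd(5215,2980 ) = 745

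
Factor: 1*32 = 32  =  2^5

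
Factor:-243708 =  - 2^2*3^1 *23^1 * 883^1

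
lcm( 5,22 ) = 110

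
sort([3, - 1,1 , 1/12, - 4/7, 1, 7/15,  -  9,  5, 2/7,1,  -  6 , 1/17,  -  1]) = [ - 9,  -  6, -1,-1, - 4/7, 1/17, 1/12,  2/7, 7/15,  1, 1,1,  3,  5 ] 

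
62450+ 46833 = 109283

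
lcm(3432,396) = 10296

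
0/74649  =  0 =0.00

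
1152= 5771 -4619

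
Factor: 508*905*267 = 2^2*3^1*5^1*89^1*127^1*181^1 = 122750580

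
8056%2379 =919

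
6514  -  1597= 4917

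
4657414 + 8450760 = 13108174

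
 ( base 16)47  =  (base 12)5b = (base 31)29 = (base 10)71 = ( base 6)155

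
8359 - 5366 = 2993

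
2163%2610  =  2163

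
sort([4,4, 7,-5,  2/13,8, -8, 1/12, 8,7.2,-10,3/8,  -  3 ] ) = [ - 10,  -  8  , - 5, - 3, 1/12 , 2/13 , 3/8,4,4, 7 , 7.2,8, 8 ]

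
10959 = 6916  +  4043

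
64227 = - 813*( - 79 )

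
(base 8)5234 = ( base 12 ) 16A4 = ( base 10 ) 2716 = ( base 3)10201121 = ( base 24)4h4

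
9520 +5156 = 14676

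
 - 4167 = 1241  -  5408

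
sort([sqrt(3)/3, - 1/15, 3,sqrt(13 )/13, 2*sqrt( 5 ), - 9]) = [ - 9, - 1/15,sqrt( 13)/13, sqrt(3)/3, 3,2 * sqrt( 5) ]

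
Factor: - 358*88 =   -  31504 = - 2^4*11^1 * 179^1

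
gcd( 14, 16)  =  2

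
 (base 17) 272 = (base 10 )699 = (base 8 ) 1273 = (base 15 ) 319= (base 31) mh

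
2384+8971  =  11355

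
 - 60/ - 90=2/3 = 0.67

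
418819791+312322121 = 731141912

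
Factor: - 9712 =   -  2^4 * 607^1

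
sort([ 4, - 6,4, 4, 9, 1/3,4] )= [ - 6,1/3,4, 4,  4,4,9 ] 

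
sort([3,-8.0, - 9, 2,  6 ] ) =[-9,-8.0,2,3, 6]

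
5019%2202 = 615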